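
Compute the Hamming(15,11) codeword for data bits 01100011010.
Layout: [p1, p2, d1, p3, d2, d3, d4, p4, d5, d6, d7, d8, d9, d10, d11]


Parity bits: p1=0, p2=1, p3=0, p4=1

010011010011010


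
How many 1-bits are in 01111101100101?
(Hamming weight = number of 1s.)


Counting 1s in 01111101100101

9


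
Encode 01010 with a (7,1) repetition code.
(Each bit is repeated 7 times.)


Each bit -> 7 copies

00000001111111000000011111110000000


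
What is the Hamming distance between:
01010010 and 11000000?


XOR: 10010010
Count of 1s: 3

3


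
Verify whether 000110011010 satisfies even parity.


Number of 1s: 5

No, parity error (5 ones)


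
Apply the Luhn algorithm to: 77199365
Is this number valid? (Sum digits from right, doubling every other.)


Luhn sum = 43
43 mod 10 = 3

Invalid (Luhn sum mod 10 = 3)


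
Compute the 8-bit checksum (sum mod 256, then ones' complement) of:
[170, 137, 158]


Sum = 465 mod 256 = 209
Complement = 46

46


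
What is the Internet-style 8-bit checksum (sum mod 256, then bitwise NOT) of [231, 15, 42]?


Sum = 288 mod 256 = 32
Complement = 223

223


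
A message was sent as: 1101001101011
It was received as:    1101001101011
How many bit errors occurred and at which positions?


XOR: 0000000000000

0 errors (received matches sent)


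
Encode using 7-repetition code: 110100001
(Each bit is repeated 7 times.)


Each bit -> 7 copies

111111111111110000000111111100000000000000000000000000001111111


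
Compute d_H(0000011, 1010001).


XOR: 1010010
Count of 1s: 3

3


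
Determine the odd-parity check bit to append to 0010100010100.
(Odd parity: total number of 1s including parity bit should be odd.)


Number of 1s in data: 4
Parity bit: 1

1


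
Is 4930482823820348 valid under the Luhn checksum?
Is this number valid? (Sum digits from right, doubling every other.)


Luhn sum = 86
86 mod 10 = 6

Invalid (Luhn sum mod 10 = 6)


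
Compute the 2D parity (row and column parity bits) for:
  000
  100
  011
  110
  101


Row parities: 01000
Column parities: 100

Row P: 01000, Col P: 100, Corner: 1


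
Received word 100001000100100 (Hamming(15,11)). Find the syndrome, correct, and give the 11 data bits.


Syndrome = 0: no error detected

Data: 00100100100 (no errors)


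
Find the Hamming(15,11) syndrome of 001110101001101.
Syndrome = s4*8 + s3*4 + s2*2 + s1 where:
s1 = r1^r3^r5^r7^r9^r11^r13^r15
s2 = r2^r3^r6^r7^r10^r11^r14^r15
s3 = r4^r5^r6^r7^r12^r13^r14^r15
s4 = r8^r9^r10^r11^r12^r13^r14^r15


s1=0, s2=1, s3=0, s4=0

Syndrome = 2 (error at position 2)


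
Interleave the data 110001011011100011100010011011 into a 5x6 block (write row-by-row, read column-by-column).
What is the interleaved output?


Matrix:
  110001
  011011
  100011
  100010
  011011
Read columns: 101101100101001000000111111101

101101100101001000000111111101


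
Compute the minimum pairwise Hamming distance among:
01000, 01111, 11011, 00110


Comparing all pairs, minimum distance: 2
Can detect 1 errors, correct 0 errors

2


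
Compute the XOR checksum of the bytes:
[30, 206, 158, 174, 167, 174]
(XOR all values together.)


XOR chain: 30 ^ 206 ^ 158 ^ 174 ^ 167 ^ 174 = 233

233


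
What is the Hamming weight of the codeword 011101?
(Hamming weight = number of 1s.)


Counting 1s in 011101

4


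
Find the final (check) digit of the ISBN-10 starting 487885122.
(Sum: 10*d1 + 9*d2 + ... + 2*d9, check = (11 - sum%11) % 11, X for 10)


Weighted sum: 311
311 mod 11 = 3

Check digit: 8


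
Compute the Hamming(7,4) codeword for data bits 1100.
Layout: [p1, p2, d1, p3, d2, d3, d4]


Parity bits: p1=0, p2=1, p3=1

0111100


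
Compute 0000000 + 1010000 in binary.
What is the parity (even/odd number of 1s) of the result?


0000000 = 0
1010000 = 80
Sum = 80 = 1010000
1s count = 2

even parity (2 ones in 1010000)


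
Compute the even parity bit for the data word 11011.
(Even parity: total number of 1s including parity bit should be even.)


Number of 1s in data: 4
Parity bit: 0

0


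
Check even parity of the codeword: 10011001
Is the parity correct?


Number of 1s: 4

Yes, parity is correct (4 ones)


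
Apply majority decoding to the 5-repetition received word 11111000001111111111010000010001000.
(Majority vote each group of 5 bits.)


Groups: 11111, 00000, 11111, 11111, 01000, 00100, 01000
Majority votes: 1011000

1011000


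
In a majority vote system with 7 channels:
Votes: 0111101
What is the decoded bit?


Ones: 5 out of 7
Threshold: 4

1 (5/7 voted 1)


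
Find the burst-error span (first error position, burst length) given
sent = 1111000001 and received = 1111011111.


XOR: 0000011110

Burst at position 5, length 4


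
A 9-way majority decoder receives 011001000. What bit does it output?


Ones: 3 out of 9
Threshold: 5

0 (3/9 voted 1)


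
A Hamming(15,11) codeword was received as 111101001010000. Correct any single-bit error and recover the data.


Syndrome = 0: no error detected

Data: 10101010000 (no errors)


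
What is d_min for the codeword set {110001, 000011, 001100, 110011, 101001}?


Comparing all pairs, minimum distance: 1
Can detect 0 errors, correct 0 errors

1


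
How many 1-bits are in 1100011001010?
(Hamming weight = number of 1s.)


Counting 1s in 1100011001010

6


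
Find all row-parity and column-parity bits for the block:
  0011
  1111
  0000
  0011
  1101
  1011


Row parities: 000011
Column parities: 1001

Row P: 000011, Col P: 1001, Corner: 0


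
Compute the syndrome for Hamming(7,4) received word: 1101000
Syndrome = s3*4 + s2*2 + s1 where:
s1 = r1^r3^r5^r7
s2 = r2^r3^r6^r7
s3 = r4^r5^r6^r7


s1=1, s2=1, s3=1

Syndrome = 7 (error at position 7)


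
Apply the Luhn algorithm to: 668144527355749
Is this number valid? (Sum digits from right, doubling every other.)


Luhn sum = 83
83 mod 10 = 3

Invalid (Luhn sum mod 10 = 3)


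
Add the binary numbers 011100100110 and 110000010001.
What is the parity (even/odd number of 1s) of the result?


011100100110 = 1830
110000010001 = 3089
Sum = 4919 = 1001100110111
1s count = 8

even parity (8 ones in 1001100110111)


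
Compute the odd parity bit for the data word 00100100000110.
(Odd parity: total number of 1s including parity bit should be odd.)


Number of 1s in data: 4
Parity bit: 1

1


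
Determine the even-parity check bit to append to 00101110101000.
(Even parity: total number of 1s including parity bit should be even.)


Number of 1s in data: 6
Parity bit: 0

0


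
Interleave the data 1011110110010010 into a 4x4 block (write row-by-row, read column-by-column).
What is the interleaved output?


Matrix:
  1011
  1101
  1001
  0010
Read columns: 1110010010011110

1110010010011110


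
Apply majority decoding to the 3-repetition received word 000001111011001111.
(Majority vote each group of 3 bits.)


Groups: 000, 001, 111, 011, 001, 111
Majority votes: 001101

001101


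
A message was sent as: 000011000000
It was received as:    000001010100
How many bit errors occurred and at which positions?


XOR: 000010010100

3 error(s) at position(s): 4, 7, 9


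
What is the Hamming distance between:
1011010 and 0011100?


XOR: 1000110
Count of 1s: 3

3


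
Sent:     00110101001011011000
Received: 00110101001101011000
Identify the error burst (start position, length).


XOR: 00000000000110000000

Burst at position 11, length 2


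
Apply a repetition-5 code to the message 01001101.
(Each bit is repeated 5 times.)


Each bit -> 5 copies

0000011111000000000011111111110000011111


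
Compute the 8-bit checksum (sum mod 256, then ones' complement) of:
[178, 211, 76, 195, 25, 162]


Sum = 847 mod 256 = 79
Complement = 176

176


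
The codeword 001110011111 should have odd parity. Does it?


Number of 1s: 8

No, parity error (8 ones)


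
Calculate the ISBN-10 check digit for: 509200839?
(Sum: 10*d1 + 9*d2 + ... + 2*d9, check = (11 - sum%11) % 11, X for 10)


Weighted sum: 195
195 mod 11 = 8

Check digit: 3


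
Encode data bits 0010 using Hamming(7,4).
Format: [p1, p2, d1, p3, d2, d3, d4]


Parity bits: p1=0, p2=1, p3=1

0101010


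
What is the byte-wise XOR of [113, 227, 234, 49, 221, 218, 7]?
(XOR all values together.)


XOR chain: 113 ^ 227 ^ 234 ^ 49 ^ 221 ^ 218 ^ 7 = 73

73


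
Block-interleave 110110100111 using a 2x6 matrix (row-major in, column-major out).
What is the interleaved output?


Matrix:
  110110
  100111
Read columns: 111000111101

111000111101


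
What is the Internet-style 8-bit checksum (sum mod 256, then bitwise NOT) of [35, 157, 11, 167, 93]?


Sum = 463 mod 256 = 207
Complement = 48

48


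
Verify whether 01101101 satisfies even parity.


Number of 1s: 5

No, parity error (5 ones)


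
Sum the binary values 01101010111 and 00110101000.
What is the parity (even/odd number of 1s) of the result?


01101010111 = 855
00110101000 = 424
Sum = 1279 = 10011111111
1s count = 9

odd parity (9 ones in 10011111111)


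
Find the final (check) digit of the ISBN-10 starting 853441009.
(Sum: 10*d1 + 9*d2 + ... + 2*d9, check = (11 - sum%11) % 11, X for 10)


Weighted sum: 224
224 mod 11 = 4

Check digit: 7


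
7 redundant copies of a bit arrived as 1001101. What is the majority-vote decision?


Ones: 4 out of 7
Threshold: 4

1 (4/7 voted 1)


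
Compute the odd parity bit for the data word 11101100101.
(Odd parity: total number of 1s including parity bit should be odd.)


Number of 1s in data: 7
Parity bit: 0

0


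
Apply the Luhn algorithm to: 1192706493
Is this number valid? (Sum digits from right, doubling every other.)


Luhn sum = 38
38 mod 10 = 8

Invalid (Luhn sum mod 10 = 8)


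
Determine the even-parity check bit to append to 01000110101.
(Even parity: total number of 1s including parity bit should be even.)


Number of 1s in data: 5
Parity bit: 1

1


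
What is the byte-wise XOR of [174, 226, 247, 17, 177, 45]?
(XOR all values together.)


XOR chain: 174 ^ 226 ^ 247 ^ 17 ^ 177 ^ 45 = 54

54


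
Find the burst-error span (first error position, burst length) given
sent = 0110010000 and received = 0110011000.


XOR: 0000001000

Burst at position 6, length 1


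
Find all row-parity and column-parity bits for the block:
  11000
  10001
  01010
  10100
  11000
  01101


Row parities: 000001
Column parities: 00010

Row P: 000001, Col P: 00010, Corner: 1


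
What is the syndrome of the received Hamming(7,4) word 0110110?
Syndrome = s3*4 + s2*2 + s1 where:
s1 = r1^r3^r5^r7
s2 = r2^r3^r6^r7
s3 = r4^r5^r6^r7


s1=0, s2=1, s3=0

Syndrome = 2 (error at position 2)


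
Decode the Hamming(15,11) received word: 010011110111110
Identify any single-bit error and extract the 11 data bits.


Syndrome = 0: no error detected

Data: 01110111110 (no errors)


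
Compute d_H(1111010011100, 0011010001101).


XOR: 1100000010001
Count of 1s: 4

4


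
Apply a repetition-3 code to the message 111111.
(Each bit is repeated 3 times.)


Each bit -> 3 copies

111111111111111111


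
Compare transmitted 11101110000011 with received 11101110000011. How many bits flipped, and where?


XOR: 00000000000000

0 errors (received matches sent)


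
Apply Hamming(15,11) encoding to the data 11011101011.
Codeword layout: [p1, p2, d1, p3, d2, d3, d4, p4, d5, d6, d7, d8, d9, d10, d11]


Parity bits: p1=1, p2=1, p3=1, p4=1

111110111101011


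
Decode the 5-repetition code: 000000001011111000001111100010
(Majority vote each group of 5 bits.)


Groups: 00000, 00010, 11111, 00000, 11111, 00010
Majority votes: 001010

001010


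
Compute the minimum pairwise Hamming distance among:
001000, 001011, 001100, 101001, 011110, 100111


Comparing all pairs, minimum distance: 1
Can detect 0 errors, correct 0 errors

1


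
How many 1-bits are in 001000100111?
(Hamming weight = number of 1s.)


Counting 1s in 001000100111

5


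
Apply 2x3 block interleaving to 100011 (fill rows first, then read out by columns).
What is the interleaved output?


Matrix:
  100
  011
Read columns: 100101

100101


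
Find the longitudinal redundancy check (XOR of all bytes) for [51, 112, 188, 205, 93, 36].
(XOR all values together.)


XOR chain: 51 ^ 112 ^ 188 ^ 205 ^ 93 ^ 36 = 75

75


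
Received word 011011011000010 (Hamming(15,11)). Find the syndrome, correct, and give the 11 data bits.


Syndrome = 13: error at position 13

Data: 11101000110 (corrected bit 13)


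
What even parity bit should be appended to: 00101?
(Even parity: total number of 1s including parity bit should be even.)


Number of 1s in data: 2
Parity bit: 0

0


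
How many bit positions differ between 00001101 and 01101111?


XOR: 01100010
Count of 1s: 3

3


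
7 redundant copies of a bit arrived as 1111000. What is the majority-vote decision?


Ones: 4 out of 7
Threshold: 4

1 (4/7 voted 1)


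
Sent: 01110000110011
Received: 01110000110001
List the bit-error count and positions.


XOR: 00000000000010

1 error(s) at position(s): 12


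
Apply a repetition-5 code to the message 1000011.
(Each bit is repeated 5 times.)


Each bit -> 5 copies

11111000000000000000000001111111111


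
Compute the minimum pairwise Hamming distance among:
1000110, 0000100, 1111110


Comparing all pairs, minimum distance: 2
Can detect 1 errors, correct 0 errors

2


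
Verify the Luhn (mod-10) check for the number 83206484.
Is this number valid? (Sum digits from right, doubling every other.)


Luhn sum = 32
32 mod 10 = 2

Invalid (Luhn sum mod 10 = 2)


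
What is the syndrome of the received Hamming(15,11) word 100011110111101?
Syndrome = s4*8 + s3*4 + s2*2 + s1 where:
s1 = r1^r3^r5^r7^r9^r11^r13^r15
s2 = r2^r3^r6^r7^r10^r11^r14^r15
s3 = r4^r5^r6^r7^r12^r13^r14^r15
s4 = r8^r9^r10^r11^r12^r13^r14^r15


s1=0, s2=1, s3=0, s4=0

Syndrome = 2 (error at position 2)


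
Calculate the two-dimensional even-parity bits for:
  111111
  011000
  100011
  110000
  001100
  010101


Row parities: 001001
Column parities: 101101

Row P: 001001, Col P: 101101, Corner: 0


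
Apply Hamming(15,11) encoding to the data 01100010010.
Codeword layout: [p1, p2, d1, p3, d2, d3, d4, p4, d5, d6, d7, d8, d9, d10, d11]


Parity bits: p1=0, p2=1, p3=1, p4=0

010111000010010


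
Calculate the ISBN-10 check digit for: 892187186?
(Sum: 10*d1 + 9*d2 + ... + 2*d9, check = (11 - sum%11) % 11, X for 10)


Weighted sum: 307
307 mod 11 = 10

Check digit: 1


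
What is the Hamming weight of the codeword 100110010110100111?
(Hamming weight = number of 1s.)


Counting 1s in 100110010110100111

10


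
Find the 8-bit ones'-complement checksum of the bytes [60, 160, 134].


Sum = 354 mod 256 = 98
Complement = 157

157


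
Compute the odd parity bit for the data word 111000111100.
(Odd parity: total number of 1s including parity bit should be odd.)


Number of 1s in data: 7
Parity bit: 0

0


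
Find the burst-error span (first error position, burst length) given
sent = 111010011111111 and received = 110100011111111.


XOR: 001110000000000

Burst at position 2, length 3


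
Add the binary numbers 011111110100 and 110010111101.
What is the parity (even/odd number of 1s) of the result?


011111110100 = 2036
110010111101 = 3261
Sum = 5297 = 1010010110001
1s count = 6

even parity (6 ones in 1010010110001)


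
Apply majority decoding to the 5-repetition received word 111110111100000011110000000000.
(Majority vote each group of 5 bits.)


Groups: 11111, 01111, 00000, 01111, 00000, 00000
Majority votes: 110100

110100


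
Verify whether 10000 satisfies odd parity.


Number of 1s: 1

Yes, parity is correct (1 ones)


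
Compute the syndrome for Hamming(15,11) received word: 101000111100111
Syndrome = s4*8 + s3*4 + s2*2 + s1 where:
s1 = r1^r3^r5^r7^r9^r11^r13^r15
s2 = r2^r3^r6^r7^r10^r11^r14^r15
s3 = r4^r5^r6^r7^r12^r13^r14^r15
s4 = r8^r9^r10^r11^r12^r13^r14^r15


s1=0, s2=1, s3=0, s4=0

Syndrome = 2 (error at position 2)


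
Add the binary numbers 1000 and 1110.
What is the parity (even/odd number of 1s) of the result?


1000 = 8
1110 = 14
Sum = 22 = 10110
1s count = 3

odd parity (3 ones in 10110)


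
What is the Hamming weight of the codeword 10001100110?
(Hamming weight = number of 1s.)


Counting 1s in 10001100110

5


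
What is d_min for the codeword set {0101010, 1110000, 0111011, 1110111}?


Comparing all pairs, minimum distance: 2
Can detect 1 errors, correct 0 errors

2


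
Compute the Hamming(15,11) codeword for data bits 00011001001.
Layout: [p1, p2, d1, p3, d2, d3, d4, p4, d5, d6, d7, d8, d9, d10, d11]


Parity bits: p1=1, p2=0, p3=1, p4=1

100100111001001


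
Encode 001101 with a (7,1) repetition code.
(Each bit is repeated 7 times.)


Each bit -> 7 copies

000000000000001111111111111100000001111111


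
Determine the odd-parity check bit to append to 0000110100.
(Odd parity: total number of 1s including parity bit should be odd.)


Number of 1s in data: 3
Parity bit: 0

0


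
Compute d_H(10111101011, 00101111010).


XOR: 10010010001
Count of 1s: 4

4


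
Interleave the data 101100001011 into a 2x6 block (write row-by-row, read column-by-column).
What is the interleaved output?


Matrix:
  101100
  001011
Read columns: 100011100101

100011100101


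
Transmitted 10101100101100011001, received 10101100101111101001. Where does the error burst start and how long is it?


XOR: 00000000000011110000

Burst at position 12, length 4


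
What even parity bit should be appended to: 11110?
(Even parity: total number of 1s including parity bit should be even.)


Number of 1s in data: 4
Parity bit: 0

0


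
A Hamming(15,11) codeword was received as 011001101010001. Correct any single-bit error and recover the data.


Syndrome = 13: error at position 13

Data: 10111010101 (corrected bit 13)


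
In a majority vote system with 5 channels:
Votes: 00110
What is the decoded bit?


Ones: 2 out of 5
Threshold: 3

0 (2/5 voted 1)


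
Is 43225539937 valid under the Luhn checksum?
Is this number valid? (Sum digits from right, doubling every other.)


Luhn sum = 56
56 mod 10 = 6

Invalid (Luhn sum mod 10 = 6)


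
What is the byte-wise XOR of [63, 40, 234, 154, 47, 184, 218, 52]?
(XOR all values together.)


XOR chain: 63 ^ 40 ^ 234 ^ 154 ^ 47 ^ 184 ^ 218 ^ 52 = 30

30


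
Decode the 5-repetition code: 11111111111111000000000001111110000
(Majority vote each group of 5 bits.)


Groups: 11111, 11111, 11110, 00000, 00000, 11111, 10000
Majority votes: 1110010

1110010


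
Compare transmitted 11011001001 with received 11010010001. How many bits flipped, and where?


XOR: 00001011000

3 error(s) at position(s): 4, 6, 7


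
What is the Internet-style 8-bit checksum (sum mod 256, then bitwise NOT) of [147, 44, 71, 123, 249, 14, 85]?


Sum = 733 mod 256 = 221
Complement = 34

34


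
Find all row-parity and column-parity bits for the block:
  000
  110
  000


Row parities: 000
Column parities: 110

Row P: 000, Col P: 110, Corner: 0


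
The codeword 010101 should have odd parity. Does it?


Number of 1s: 3

Yes, parity is correct (3 ones)


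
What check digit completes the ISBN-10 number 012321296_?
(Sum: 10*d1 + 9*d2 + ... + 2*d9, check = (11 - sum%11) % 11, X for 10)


Weighted sum: 110
110 mod 11 = 0

Check digit: 0


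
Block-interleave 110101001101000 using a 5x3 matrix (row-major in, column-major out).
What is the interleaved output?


Matrix:
  110
  101
  001
  101
  000
Read columns: 110101000001110

110101000001110


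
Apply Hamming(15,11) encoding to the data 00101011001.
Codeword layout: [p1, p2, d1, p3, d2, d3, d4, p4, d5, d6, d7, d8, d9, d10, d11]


Parity bits: p1=1, p2=1, p3=1, p4=0

110101001011001


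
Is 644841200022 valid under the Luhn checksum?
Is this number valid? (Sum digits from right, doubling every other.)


Luhn sum = 42
42 mod 10 = 2

Invalid (Luhn sum mod 10 = 2)


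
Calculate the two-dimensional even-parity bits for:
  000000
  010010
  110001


Row parities: 001
Column parities: 100011

Row P: 001, Col P: 100011, Corner: 1


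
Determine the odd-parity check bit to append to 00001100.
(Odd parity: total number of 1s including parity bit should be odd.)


Number of 1s in data: 2
Parity bit: 1

1


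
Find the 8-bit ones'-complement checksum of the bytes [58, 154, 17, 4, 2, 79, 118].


Sum = 432 mod 256 = 176
Complement = 79

79


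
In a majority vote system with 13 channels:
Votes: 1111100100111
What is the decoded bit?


Ones: 9 out of 13
Threshold: 7

1 (9/13 voted 1)


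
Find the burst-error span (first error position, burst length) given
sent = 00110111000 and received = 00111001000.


XOR: 00001110000

Burst at position 4, length 3


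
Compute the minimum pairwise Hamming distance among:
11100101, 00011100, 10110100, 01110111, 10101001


Comparing all pairs, minimum distance: 3
Can detect 2 errors, correct 1 errors

3


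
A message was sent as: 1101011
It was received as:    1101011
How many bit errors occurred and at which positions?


XOR: 0000000

0 errors (received matches sent)


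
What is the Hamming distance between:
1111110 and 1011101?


XOR: 0100011
Count of 1s: 3

3


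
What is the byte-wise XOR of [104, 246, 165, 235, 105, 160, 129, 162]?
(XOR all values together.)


XOR chain: 104 ^ 246 ^ 165 ^ 235 ^ 105 ^ 160 ^ 129 ^ 162 = 58

58


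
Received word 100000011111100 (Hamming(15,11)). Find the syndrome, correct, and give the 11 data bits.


Syndrome = 0: no error detected

Data: 00001111100 (no errors)


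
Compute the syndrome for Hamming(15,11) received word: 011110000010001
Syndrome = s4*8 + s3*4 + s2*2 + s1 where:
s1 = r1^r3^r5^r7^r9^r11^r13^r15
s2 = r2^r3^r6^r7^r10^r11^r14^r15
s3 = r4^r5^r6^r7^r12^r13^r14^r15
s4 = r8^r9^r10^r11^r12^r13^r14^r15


s1=0, s2=0, s3=1, s4=0

Syndrome = 4 (error at position 4)


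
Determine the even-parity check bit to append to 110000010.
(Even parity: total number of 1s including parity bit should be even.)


Number of 1s in data: 3
Parity bit: 1

1


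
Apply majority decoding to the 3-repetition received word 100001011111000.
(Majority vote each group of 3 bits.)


Groups: 100, 001, 011, 111, 000
Majority votes: 00110

00110


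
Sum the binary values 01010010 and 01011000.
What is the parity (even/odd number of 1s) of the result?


01010010 = 82
01011000 = 88
Sum = 170 = 10101010
1s count = 4

even parity (4 ones in 10101010)


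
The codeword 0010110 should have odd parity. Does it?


Number of 1s: 3

Yes, parity is correct (3 ones)


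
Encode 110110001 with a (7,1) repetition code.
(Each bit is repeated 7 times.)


Each bit -> 7 copies

111111111111110000000111111111111110000000000000000000001111111


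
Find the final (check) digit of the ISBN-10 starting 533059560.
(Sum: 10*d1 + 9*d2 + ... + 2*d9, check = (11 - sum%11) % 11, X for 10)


Weighted sum: 214
214 mod 11 = 5

Check digit: 6


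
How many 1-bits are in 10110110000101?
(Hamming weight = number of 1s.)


Counting 1s in 10110110000101

7


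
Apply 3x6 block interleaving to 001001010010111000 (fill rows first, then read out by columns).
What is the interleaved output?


Matrix:
  001001
  010010
  111000
Read columns: 001011101000010100

001011101000010100


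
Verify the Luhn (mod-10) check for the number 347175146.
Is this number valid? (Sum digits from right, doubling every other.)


Luhn sum = 43
43 mod 10 = 3

Invalid (Luhn sum mod 10 = 3)


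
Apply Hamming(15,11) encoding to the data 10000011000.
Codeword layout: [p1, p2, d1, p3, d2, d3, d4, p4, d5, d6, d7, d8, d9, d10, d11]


Parity bits: p1=0, p2=0, p3=1, p4=0

001100000011000


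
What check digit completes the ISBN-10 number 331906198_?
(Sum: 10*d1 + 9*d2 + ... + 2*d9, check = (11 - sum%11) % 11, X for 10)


Weighted sum: 205
205 mod 11 = 7

Check digit: 4


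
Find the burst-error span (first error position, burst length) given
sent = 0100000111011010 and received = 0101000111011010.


XOR: 0001000000000000

Burst at position 3, length 1


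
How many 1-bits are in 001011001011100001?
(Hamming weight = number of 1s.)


Counting 1s in 001011001011100001

8


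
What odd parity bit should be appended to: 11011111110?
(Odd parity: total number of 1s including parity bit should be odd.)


Number of 1s in data: 9
Parity bit: 0

0


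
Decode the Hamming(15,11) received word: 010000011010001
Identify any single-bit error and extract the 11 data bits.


Syndrome = 7: error at position 7

Data: 00011010001 (corrected bit 7)


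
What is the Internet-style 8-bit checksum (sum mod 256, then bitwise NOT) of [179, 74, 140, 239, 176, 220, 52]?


Sum = 1080 mod 256 = 56
Complement = 199

199


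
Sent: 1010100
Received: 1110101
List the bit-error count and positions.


XOR: 0100001

2 error(s) at position(s): 1, 6


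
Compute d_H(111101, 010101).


XOR: 101000
Count of 1s: 2

2


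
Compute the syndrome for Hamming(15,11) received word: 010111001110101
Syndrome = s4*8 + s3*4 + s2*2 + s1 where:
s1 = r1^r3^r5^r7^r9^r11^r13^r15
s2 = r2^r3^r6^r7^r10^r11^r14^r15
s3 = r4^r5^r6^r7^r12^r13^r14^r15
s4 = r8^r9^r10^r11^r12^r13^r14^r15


s1=1, s2=1, s3=1, s4=1

Syndrome = 15 (error at position 15)


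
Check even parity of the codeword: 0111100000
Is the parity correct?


Number of 1s: 4

Yes, parity is correct (4 ones)


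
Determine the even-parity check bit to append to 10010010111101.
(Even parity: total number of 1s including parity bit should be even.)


Number of 1s in data: 8
Parity bit: 0

0


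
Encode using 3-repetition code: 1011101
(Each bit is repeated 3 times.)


Each bit -> 3 copies

111000111111111000111


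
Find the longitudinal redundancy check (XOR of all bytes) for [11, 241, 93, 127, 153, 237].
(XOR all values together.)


XOR chain: 11 ^ 241 ^ 93 ^ 127 ^ 153 ^ 237 = 172

172


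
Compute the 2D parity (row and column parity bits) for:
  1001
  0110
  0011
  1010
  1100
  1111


Row parities: 000000
Column parities: 0101

Row P: 000000, Col P: 0101, Corner: 0


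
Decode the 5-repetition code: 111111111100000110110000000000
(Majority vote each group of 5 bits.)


Groups: 11111, 11111, 00000, 11011, 00000, 00000
Majority votes: 110100

110100


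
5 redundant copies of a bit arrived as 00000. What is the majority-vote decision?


Ones: 0 out of 5
Threshold: 3

0 (0/5 voted 1)


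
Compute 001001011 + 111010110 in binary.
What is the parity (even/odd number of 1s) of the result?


001001011 = 75
111010110 = 470
Sum = 545 = 1000100001
1s count = 3

odd parity (3 ones in 1000100001)


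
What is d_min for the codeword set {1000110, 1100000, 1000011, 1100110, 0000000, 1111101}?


Comparing all pairs, minimum distance: 1
Can detect 0 errors, correct 0 errors

1


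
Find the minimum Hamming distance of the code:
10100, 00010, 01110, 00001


Comparing all pairs, minimum distance: 2
Can detect 1 errors, correct 0 errors

2


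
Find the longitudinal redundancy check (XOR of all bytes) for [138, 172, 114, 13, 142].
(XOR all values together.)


XOR chain: 138 ^ 172 ^ 114 ^ 13 ^ 142 = 215

215


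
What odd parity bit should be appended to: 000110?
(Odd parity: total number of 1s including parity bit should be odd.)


Number of 1s in data: 2
Parity bit: 1

1


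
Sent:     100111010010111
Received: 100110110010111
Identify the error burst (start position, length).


XOR: 000001100000000

Burst at position 5, length 2


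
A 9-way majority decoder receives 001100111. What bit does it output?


Ones: 5 out of 9
Threshold: 5

1 (5/9 voted 1)


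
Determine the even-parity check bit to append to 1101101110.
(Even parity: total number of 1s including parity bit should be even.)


Number of 1s in data: 7
Parity bit: 1

1


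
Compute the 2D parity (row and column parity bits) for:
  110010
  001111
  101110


Row parities: 100
Column parities: 010011

Row P: 100, Col P: 010011, Corner: 1


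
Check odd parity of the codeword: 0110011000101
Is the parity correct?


Number of 1s: 6

No, parity error (6 ones)


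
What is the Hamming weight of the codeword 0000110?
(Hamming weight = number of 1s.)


Counting 1s in 0000110

2


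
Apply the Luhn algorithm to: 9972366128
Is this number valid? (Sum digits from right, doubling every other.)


Luhn sum = 53
53 mod 10 = 3

Invalid (Luhn sum mod 10 = 3)


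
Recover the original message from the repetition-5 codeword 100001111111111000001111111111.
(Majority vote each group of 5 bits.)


Groups: 10000, 11111, 11111, 00000, 11111, 11111
Majority votes: 011011

011011


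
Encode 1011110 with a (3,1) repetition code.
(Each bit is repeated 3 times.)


Each bit -> 3 copies

111000111111111111000


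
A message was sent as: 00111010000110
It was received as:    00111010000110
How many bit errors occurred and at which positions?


XOR: 00000000000000

0 errors (received matches sent)


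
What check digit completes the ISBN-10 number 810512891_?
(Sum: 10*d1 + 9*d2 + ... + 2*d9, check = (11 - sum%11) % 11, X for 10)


Weighted sum: 201
201 mod 11 = 3

Check digit: 8


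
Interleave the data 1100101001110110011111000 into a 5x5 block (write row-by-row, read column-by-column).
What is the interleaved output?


Matrix:
  11001
  01001
  11011
  00111
  11000
Read columns: 1010111101000100011011110

1010111101000100011011110


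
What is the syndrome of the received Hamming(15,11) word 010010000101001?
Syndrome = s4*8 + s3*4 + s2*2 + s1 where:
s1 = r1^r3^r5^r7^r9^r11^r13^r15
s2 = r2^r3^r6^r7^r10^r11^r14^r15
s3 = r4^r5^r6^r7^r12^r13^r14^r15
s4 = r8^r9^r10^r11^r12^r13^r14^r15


s1=0, s2=1, s3=1, s4=1

Syndrome = 14 (error at position 14)


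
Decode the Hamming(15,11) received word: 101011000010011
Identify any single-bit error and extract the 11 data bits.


Syndrome = 11: error at position 11

Data: 11100000011 (corrected bit 11)


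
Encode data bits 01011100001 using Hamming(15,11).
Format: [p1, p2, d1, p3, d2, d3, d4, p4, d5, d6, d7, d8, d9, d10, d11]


Parity bits: p1=0, p2=1, p3=1, p4=1

010110111100001


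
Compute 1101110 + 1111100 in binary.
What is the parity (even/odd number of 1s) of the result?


1101110 = 110
1111100 = 124
Sum = 234 = 11101010
1s count = 5

odd parity (5 ones in 11101010)


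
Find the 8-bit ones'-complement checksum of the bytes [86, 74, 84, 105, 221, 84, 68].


Sum = 722 mod 256 = 210
Complement = 45

45


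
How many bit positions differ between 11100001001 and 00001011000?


XOR: 11101010001
Count of 1s: 6

6


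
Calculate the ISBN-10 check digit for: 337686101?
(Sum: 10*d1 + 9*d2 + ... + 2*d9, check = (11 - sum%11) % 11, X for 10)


Weighted sum: 239
239 mod 11 = 8

Check digit: 3


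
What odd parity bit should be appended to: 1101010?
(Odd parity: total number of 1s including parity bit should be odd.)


Number of 1s in data: 4
Parity bit: 1

1


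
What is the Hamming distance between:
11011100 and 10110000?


XOR: 01101100
Count of 1s: 4

4


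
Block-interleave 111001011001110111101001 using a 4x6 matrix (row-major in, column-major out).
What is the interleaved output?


Matrix:
  111001
  011001
  110111
  101001
Read columns: 101111101101001000101111

101111101101001000101111


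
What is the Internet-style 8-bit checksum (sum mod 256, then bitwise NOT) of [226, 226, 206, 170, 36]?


Sum = 864 mod 256 = 96
Complement = 159

159


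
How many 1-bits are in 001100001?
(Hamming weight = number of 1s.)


Counting 1s in 001100001

3


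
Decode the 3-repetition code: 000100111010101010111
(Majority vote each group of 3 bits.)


Groups: 000, 100, 111, 010, 101, 010, 111
Majority votes: 0010101

0010101


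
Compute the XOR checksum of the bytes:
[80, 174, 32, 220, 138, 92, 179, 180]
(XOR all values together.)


XOR chain: 80 ^ 174 ^ 32 ^ 220 ^ 138 ^ 92 ^ 179 ^ 180 = 211

211


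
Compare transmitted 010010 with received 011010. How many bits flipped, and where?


XOR: 001000

1 error(s) at position(s): 2


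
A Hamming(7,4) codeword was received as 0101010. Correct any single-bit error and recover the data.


Syndrome = 0: no error detected

Data: 0010 (no errors)


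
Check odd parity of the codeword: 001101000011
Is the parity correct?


Number of 1s: 5

Yes, parity is correct (5 ones)


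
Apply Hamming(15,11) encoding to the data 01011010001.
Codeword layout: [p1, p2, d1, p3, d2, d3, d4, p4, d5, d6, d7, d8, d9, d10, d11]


Parity bits: p1=1, p2=1, p3=1, p4=1

110110111010001


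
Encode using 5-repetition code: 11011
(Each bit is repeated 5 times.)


Each bit -> 5 copies

1111111111000001111111111


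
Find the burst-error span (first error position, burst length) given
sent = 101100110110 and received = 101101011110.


XOR: 000001101000

Burst at position 5, length 4


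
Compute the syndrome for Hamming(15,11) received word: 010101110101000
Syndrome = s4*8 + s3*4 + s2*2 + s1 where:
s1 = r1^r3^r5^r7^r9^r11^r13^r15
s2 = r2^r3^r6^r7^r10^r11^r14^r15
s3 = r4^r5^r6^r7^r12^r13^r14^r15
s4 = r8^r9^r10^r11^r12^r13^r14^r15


s1=1, s2=0, s3=0, s4=1

Syndrome = 9 (error at position 9)


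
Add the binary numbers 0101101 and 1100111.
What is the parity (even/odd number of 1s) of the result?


0101101 = 45
1100111 = 103
Sum = 148 = 10010100
1s count = 3

odd parity (3 ones in 10010100)


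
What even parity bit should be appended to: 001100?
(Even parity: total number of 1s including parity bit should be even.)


Number of 1s in data: 2
Parity bit: 0

0


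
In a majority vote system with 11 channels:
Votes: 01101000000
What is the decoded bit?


Ones: 3 out of 11
Threshold: 6

0 (3/11 voted 1)


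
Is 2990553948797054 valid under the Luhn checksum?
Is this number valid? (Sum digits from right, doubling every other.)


Luhn sum = 83
83 mod 10 = 3

Invalid (Luhn sum mod 10 = 3)


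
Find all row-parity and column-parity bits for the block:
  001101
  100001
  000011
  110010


Row parities: 1001
Column parities: 011101

Row P: 1001, Col P: 011101, Corner: 0


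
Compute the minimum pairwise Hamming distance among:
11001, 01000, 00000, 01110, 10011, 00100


Comparing all pairs, minimum distance: 1
Can detect 0 errors, correct 0 errors

1


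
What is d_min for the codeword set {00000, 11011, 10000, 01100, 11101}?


Comparing all pairs, minimum distance: 1
Can detect 0 errors, correct 0 errors

1


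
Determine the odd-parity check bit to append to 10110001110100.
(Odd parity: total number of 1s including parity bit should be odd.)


Number of 1s in data: 7
Parity bit: 0

0


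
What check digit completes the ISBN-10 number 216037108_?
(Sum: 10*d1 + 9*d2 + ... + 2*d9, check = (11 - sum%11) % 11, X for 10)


Weighted sum: 150
150 mod 11 = 7

Check digit: 4


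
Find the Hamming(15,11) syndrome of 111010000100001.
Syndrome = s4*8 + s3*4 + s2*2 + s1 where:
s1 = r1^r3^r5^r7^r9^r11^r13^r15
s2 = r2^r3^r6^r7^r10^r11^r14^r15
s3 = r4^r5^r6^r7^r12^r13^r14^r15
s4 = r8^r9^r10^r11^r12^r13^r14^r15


s1=0, s2=0, s3=0, s4=0

Syndrome = 0 (no error)


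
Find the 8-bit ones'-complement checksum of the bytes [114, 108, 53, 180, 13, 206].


Sum = 674 mod 256 = 162
Complement = 93

93


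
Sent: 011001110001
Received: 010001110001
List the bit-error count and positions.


XOR: 001000000000

1 error(s) at position(s): 2


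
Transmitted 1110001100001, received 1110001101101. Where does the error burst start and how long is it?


XOR: 0000000001100

Burst at position 9, length 2


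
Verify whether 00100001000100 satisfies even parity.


Number of 1s: 3

No, parity error (3 ones)


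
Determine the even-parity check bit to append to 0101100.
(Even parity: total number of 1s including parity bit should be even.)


Number of 1s in data: 3
Parity bit: 1

1


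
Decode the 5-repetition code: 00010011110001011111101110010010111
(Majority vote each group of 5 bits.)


Groups: 00010, 01111, 00010, 11111, 10111, 00100, 10111
Majority votes: 0101101

0101101


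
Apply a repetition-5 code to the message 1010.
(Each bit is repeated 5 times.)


Each bit -> 5 copies

11111000001111100000


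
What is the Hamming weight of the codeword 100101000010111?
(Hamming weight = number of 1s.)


Counting 1s in 100101000010111

7


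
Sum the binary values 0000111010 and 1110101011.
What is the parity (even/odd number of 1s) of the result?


0000111010 = 58
1110101011 = 939
Sum = 997 = 1111100101
1s count = 7

odd parity (7 ones in 1111100101)


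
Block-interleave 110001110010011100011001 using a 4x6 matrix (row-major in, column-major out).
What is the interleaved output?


Matrix:
  110001
  110010
  011100
  011001
Read columns: 110011110011001001001001

110011110011001001001001


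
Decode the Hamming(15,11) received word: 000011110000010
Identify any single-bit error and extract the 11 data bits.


Syndrome = 2: error at position 2

Data: 01110000010 (corrected bit 2)


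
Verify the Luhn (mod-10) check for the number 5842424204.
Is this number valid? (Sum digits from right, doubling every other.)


Luhn sum = 43
43 mod 10 = 3

Invalid (Luhn sum mod 10 = 3)


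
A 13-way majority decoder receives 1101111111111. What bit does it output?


Ones: 12 out of 13
Threshold: 7

1 (12/13 voted 1)


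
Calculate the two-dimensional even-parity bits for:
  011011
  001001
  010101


Row parities: 001
Column parities: 000111

Row P: 001, Col P: 000111, Corner: 1


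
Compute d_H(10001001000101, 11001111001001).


XOR: 01000110001100
Count of 1s: 5

5


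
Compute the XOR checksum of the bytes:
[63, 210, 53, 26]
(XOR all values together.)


XOR chain: 63 ^ 210 ^ 53 ^ 26 = 194

194


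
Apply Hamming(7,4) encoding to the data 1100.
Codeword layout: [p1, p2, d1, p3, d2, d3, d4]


Parity bits: p1=0, p2=1, p3=1

0111100


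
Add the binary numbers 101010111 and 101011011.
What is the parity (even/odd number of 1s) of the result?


101010111 = 343
101011011 = 347
Sum = 690 = 1010110010
1s count = 5

odd parity (5 ones in 1010110010)


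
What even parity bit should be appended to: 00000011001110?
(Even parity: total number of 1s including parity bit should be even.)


Number of 1s in data: 5
Parity bit: 1

1


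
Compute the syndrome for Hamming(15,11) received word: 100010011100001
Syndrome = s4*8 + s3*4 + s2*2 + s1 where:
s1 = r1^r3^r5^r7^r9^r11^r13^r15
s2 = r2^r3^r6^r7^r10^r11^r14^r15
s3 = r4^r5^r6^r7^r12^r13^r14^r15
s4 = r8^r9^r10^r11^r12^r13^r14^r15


s1=0, s2=0, s3=0, s4=0

Syndrome = 0 (no error)


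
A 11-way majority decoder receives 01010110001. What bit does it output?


Ones: 5 out of 11
Threshold: 6

0 (5/11 voted 1)


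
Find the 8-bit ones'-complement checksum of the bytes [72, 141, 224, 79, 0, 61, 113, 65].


Sum = 755 mod 256 = 243
Complement = 12

12


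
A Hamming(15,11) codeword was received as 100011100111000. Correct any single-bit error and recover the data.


Syndrome = 8: error at position 8

Data: 01110111000 (corrected bit 8)


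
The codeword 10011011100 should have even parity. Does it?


Number of 1s: 6

Yes, parity is correct (6 ones)
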